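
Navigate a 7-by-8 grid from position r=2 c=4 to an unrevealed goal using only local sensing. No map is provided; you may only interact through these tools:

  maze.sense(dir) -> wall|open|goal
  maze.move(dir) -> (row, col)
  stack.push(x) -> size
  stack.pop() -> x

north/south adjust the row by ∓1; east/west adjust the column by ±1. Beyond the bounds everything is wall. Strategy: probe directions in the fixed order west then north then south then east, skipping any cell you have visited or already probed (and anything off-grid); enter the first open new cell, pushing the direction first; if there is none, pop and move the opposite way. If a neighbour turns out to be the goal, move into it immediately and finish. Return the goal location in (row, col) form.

Then maze.sense passing west, — result: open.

I try stack.push passing west, and see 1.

Then maze.move passing west, and get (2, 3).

Calling maze.sense passing west, — result: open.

I call stack.push passing west, yielding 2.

I call maze.move passing west, → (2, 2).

I try maze.sense passing west, yielding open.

Using stack.push passing west, yielding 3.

I use maze.move passing west, which returns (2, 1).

Calling maze.sense passing west, and see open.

Using stack.push passing west, and observe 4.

I invoke maze.move passing west, yielding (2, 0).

Invoking maze.sense passing north, which returns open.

Then stack.push passing north, yielding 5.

Invoking maze.move passing north, which returns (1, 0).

I invoke maze.sense passing north, which returns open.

Calling stack.push passing north, → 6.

Invoking maze.move passing north, giving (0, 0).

I use maze.sense passing east, : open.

Next I call stack.push passing east, yielding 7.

I invoke maze.move passing east, and get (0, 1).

I use maze.sense passing south, which returns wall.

Using maze.sense passing east, and see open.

Calling stack.push passing east, — result: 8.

I call maze.move passing east, which returns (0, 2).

Calling maze.sense passing south, and get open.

Calling stack.push passing south, — result: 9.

I run maze.move passing south, → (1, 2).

I call maze.sense passing east, and see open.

Invoking stack.push passing east, and get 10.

Next I call maze.move passing east, → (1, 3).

I use maze.sense passing north, and observe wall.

Next I call maze.sense passing east, and get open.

Invoking stack.push passing east, and get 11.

Next I call maze.move passing east, — result: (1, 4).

Invoking maze.sense passing north, and get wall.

I invoke maze.sense passing east, giving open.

I run stack.push passing east, which returns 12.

I invoke maze.move passing east, yielding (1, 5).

Calling maze.sense passing north, yielding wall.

Calling maze.sense passing south, — result: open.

I run stack.push passing south, which returns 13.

I invoke maze.move passing south, — result: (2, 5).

Invoking maze.sense passing south, → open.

I run stack.push passing south, and get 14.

I call maze.move passing south, and see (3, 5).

Using maze.sense passing west, giving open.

Then stack.push passing west, → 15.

I run maze.move passing west, and get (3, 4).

Next I call maze.sense passing west, and observe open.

Then stack.push passing west, and get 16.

Invoking maze.move passing west, — result: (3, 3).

Calling maze.sense passing west, → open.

Then stack.push passing west, which returns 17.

I use maze.move passing west, and observe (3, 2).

Next I call maze.sense passing west, yielding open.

Using stack.push passing west, and get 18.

Now I run maze.move passing west, and see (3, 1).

Using maze.sense passing west, : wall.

Then maze.sense passing south, and get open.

Next I call stack.push passing south, and see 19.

Now I run maze.move passing south, → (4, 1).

Using maze.sense passing west, giving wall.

I try maze.sense passing south, → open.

I invoke stack.push passing south, — result: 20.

Now I run maze.move passing south, and see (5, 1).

I run maze.sense passing west, → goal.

Then maze.move passing west, which returns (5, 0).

Answer: (5, 0)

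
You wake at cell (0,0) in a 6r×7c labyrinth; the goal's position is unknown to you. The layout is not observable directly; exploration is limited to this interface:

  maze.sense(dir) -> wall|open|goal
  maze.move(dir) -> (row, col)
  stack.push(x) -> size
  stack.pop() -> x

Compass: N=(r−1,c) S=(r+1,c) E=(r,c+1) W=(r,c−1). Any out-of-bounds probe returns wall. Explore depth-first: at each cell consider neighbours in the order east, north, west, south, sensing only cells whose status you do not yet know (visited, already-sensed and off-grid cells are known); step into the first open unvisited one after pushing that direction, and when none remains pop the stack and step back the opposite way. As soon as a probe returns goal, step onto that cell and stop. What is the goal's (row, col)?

==> maze.sense(dir='east')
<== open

==> stack.push(x='east')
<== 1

==> maze.move(dir='east')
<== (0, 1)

==> maze.sense(dir='east')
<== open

==> stack.push(x='east')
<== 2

==> maze.move(dir='east')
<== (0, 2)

==> maze.sense(dir='east')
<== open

==> stack.push(x='east')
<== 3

==> maze.move(dir='east')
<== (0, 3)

==> maze.sense(dir='east')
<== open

==> stack.push(x='east')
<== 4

==> maze.move(dir='east')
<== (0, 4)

==> maze.sense(dir='east')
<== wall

==> maze.sense(dir='south')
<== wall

==> stack.pop()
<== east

==> maze.move(dir='west')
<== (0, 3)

==> maze.sense(dir='south')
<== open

==> stack.push(x='south')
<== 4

==> maze.move(dir='south')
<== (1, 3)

==> maze.sense(dir='west')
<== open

==> stack.push(x='west')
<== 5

==> maze.move(dir='west')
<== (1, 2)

==> maze.sense(dir='west')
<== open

==> stack.push(x='west')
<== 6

==> maze.move(dir='west')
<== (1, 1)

==> maze.sense(dir='west')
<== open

==> stack.push(x='west')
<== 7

==> maze.move(dir='west')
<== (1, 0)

==> maze.sense(dir='south')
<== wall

==> stack.pop()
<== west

==> maze.move(dir='east')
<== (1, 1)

==> maze.sense(dir='south')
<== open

==> stack.push(x='south')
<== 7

==> maze.move(dir='south')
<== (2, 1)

==> maze.sense(dir='east')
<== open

==> stack.push(x='east')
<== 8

==> maze.move(dir='east')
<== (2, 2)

==> maze.sense(dir='east')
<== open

==> stack.push(x='east')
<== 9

==> maze.move(dir='east')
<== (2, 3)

==> maze.sense(dir='east')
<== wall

==> maze.sense(dir='south')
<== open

==> stack.push(x='south')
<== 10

==> maze.move(dir='south')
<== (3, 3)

==> maze.sense(dir='east')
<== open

==> stack.push(x='east')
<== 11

==> maze.move(dir='east')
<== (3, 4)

==> maze.sense(dir='east')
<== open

==> stack.push(x='east')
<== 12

==> maze.move(dir='east')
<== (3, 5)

==> maze.sense(dir='east')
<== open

==> stack.push(x='east')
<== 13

==> maze.move(dir='east')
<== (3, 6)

==> maze.sense(dir='north')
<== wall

==> maze.sense(dir='south')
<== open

==> stack.push(x='south')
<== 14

==> maze.move(dir='south')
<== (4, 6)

==> maze.sense(dir='west')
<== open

==> stack.push(x='west')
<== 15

==> maze.move(dir='west')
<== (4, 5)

==> maze.sense(dir='west')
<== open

==> stack.push(x='west')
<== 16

==> maze.move(dir='west')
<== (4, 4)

==> maze.sense(dir='west')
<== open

==> stack.push(x='west')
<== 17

==> maze.move(dir='west')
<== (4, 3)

==> maze.sense(dir='west')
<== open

==> stack.push(x='west')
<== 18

==> maze.move(dir='west')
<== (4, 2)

==> maze.sense(dir='north')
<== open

==> stack.push(x='north')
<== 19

==> maze.move(dir='north')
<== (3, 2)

==> maze.sense(dir='west')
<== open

==> stack.push(x='west')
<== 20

==> maze.move(dir='west')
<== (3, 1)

==> maze.sense(dir='west')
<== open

==> stack.push(x='west')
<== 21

==> maze.move(dir='west')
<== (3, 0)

==> maze.sense(dir='south')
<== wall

==> stack.pop()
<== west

==> maze.move(dir='east')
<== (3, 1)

==> maze.sense(dir='south')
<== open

==> stack.push(x='south')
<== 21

==> maze.move(dir='south')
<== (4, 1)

==> maze.sense(dir='south')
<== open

==> stack.push(x='south')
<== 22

==> maze.move(dir='south')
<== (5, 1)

==> maze.sense(dir='east')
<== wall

==> maze.sense(dir='west')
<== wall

==> stack.pop()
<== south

==> maze.move(dir='north')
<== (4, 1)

==> stack.pop()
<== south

==> maze.move(dir='north')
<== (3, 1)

==> stack.pop()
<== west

==> maze.move(dir='east')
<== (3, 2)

==> stack.pop()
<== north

==> maze.move(dir='south')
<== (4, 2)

==> stack.pop()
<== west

==> maze.move(dir='east')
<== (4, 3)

==> maze.sense(dir='south')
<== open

==> stack.push(x='south')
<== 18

==> maze.move(dir='south')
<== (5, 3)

==> maze.sense(dir='east')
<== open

==> stack.push(x='east')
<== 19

==> maze.move(dir='east')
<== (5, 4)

==> maze.sense(dir='east')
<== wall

==> stack.pop()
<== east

==> maze.move(dir='west')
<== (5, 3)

==> stack.pop()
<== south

==> maze.move(dir='north')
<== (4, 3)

==> stack.pop()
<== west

==> maze.move(dir='east')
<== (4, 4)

==> stack.pop()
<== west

==> maze.move(dir='east')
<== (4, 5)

==> stack.pop()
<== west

==> maze.move(dir='east')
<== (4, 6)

==> maze.sense(dir='south')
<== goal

==> maze.move(dir='south')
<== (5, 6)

Answer: (5, 6)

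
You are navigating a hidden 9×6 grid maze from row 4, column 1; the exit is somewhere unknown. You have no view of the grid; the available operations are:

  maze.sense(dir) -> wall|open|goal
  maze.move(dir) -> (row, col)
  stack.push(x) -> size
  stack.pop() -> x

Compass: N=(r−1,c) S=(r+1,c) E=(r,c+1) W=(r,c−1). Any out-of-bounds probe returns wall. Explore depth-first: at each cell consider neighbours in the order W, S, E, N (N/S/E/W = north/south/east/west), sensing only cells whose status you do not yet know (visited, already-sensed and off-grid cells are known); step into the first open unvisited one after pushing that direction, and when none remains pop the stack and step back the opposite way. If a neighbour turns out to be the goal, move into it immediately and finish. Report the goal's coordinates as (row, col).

Act: maze.sense[west]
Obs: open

Act: stack.push[west]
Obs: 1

Act: maze.move[west]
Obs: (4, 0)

Act: maze.sense[south]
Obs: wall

Act: maze.sense[north]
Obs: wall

Act: stack.pop[]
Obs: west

Act: maze.move[east]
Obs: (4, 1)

Act: maze.sense[south]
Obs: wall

Act: maze.sense[east]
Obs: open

Act: stack.push[east]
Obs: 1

Act: maze.move[east]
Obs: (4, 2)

Act: maze.sense[south]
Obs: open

Act: stack.push[south]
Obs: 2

Act: maze.move[south]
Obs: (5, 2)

Act: maze.sense[south]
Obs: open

Act: stack.push[south]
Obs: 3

Act: maze.move[south]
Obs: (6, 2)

Act: maze.sense[west]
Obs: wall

Act: maze.sense[south]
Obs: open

Act: stack.push[south]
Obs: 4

Act: maze.move[south]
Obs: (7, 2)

Act: maze.sense[west]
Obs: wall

Act: maze.sense[south]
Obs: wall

Act: maze.sense[east]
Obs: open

Act: stack.push[east]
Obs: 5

Act: maze.move[east]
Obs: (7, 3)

Act: maze.sense[south]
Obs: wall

Act: maze.sense[east]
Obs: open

Act: stack.push[east]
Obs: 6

Act: maze.move[east]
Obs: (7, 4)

Act: maze.sense[south]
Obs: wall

Act: maze.sense[east]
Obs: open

Act: stack.push[east]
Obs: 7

Act: maze.move[east]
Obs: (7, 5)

Act: maze.sense[south]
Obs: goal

Act: maze.move[south]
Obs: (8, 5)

Answer: (8, 5)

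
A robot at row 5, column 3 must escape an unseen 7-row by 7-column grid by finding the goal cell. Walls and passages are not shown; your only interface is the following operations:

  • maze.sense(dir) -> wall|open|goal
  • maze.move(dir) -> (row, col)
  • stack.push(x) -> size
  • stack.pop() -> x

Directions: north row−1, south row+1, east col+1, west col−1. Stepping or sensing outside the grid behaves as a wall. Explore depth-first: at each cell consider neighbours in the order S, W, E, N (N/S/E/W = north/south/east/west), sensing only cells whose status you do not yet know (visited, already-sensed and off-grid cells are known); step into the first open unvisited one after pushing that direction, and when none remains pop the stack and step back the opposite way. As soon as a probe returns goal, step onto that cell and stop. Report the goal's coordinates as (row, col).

-- sense(dir=south) == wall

-- sense(dir=west) == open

-- push(x=west) == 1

-- move(dir=west) == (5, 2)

-- sense(dir=south) == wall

-- sense(dir=west) == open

-- push(x=west) == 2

-- move(dir=west) == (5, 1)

-- sense(dir=south) == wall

-- sense(dir=west) == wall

-- sense(dir=north) == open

-- push(x=north) == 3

-- move(dir=north) == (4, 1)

-- sense(dir=west) == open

-- push(x=west) == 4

-- move(dir=west) == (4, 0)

-- sense(dir=north) == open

-- push(x=north) == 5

-- move(dir=north) == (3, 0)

-- sense(dir=east) == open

-- push(x=east) == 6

-- move(dir=east) == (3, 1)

-- sense(dir=east) == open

-- push(x=east) == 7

-- move(dir=east) == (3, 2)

-- sense(dir=south) == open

-- push(x=south) == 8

-- move(dir=south) == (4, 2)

-- sense(dir=east) == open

-- push(x=east) == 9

-- move(dir=east) == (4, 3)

-- sense(dir=east) == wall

-- sense(dir=north) == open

-- push(x=north) == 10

-- move(dir=north) == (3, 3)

-- sense(dir=east) == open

-- push(x=east) == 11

-- move(dir=east) == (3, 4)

-- sense(dir=east) == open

-- push(x=east) == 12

-- move(dir=east) == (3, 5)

-- sense(dir=south) == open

-- push(x=south) == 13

-- move(dir=south) == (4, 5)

-- sense(dir=south) == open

-- push(x=south) == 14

-- move(dir=south) == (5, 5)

-- sense(dir=south) == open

-- push(x=south) == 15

-- move(dir=south) == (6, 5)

-- sense(dir=west) == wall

-- sense(dir=east) == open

-- push(x=east) == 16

-- move(dir=east) == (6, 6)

-- sense(dir=north) == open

-- push(x=north) == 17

-- move(dir=north) == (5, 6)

-- sense(dir=north) == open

-- push(x=north) == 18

-- move(dir=north) == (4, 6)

-- sense(dir=north) == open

-- push(x=north) == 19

-- move(dir=north) == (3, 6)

-- sense(dir=north) == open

-- push(x=north) == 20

-- move(dir=north) == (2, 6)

-- sense(dir=west) == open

-- push(x=west) == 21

-- move(dir=west) == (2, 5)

-- sense(dir=west) == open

-- push(x=west) == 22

-- move(dir=west) == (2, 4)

-- sense(dir=west) == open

-- push(x=west) == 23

-- move(dir=west) == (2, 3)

-- sense(dir=west) == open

-- push(x=west) == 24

-- move(dir=west) == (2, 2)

-- sense(dir=west) == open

-- push(x=west) == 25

-- move(dir=west) == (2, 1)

-- sense(dir=west) == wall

-- sense(dir=north) == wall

-- pop() == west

-- move(dir=east) == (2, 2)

-- sense(dir=north) == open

-- push(x=north) == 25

-- move(dir=north) == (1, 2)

-- sense(dir=east) == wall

-- sense(dir=north) == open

-- push(x=north) == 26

-- move(dir=north) == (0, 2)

-- sense(dir=west) == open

-- push(x=west) == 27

-- move(dir=west) == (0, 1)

-- sense(dir=west) == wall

-- pop() == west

-- move(dir=east) == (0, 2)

-- sense(dir=east) == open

-- push(x=east) == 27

-- move(dir=east) == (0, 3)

-- sense(dir=east) == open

-- push(x=east) == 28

-- move(dir=east) == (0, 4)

-- sense(dir=south) == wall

-- sense(dir=east) == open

-- push(x=east) == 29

-- move(dir=east) == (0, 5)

-- sense(dir=south) == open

-- push(x=south) == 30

-- move(dir=south) == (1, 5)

-- sense(dir=east) == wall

-- pop() == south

-- move(dir=north) == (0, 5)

-- sense(dir=east) == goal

-- move(dir=east) == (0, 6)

Answer: (0, 6)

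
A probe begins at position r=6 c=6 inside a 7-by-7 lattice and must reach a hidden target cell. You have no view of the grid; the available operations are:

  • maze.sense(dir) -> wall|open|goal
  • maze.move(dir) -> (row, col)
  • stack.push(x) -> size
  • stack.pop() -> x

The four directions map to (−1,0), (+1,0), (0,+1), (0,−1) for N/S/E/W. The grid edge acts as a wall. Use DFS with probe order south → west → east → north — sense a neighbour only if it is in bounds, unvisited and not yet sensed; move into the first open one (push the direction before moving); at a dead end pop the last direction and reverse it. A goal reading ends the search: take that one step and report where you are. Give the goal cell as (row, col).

// maze.sense(dir='west') == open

// stack.push(x='west') == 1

// maze.move(dir='west') == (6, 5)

// maze.sense(dir='west') == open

// stack.push(x='west') == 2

// maze.move(dir='west') == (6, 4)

// maze.sense(dir='west') == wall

// maze.sense(dir='north') == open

// stack.push(x='north') == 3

// maze.move(dir='north') == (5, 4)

// maze.sense(dir='west') == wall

// maze.sense(dir='east') == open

// stack.push(x='east') == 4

// maze.move(dir='east') == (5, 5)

// maze.sense(dir='east') == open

// stack.push(x='east') == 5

// maze.move(dir='east') == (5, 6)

// maze.sense(dir='north') == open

// stack.push(x='north') == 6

// maze.move(dir='north') == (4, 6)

// maze.sense(dir='west') == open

// stack.push(x='west') == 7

// maze.move(dir='west') == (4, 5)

// maze.sense(dir='west') == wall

// maze.sense(dir='north') == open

// stack.push(x='north') == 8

// maze.move(dir='north') == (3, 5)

// maze.sense(dir='west') == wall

// maze.sense(dir='east') == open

// stack.push(x='east') == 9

// maze.move(dir='east') == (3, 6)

// maze.sense(dir='north') == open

// stack.push(x='north') == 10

// maze.move(dir='north') == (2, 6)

// maze.sense(dir='west') == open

// stack.push(x='west') == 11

// maze.move(dir='west') == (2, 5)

// maze.sense(dir='west') == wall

// maze.sense(dir='north') == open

// stack.push(x='north') == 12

// maze.move(dir='north') == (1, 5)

// maze.sense(dir='west') == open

// stack.push(x='west') == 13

// maze.move(dir='west') == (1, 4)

// maze.sense(dir='west') == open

// stack.push(x='west') == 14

// maze.move(dir='west') == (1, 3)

// maze.sense(dir='south') == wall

// maze.sense(dir='west') == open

// stack.push(x='west') == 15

// maze.move(dir='west') == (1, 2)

// maze.sense(dir='south') == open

// stack.push(x='south') == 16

// maze.move(dir='south') == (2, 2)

// maze.sense(dir='south') == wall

// maze.sense(dir='west') == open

// stack.push(x='west') == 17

// maze.move(dir='west') == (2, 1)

// maze.sense(dir='south') == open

// stack.push(x='south') == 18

// maze.move(dir='south') == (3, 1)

// maze.sense(dir='south') == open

// stack.push(x='south') == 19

// maze.move(dir='south') == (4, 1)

// maze.sense(dir='south') == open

// stack.push(x='south') == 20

// maze.move(dir='south') == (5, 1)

// maze.sense(dir='south') == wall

// maze.sense(dir='west') == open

// stack.push(x='west') == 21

// maze.move(dir='west') == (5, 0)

// maze.sense(dir='south') == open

// stack.push(x='south') == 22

// maze.move(dir='south') == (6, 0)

// stack.pop() == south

// maze.move(dir='north') == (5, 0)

// maze.sense(dir='north') == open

// stack.push(x='north') == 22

// maze.move(dir='north') == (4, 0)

// maze.sense(dir='north') == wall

// stack.pop() == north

// maze.move(dir='south') == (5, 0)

// stack.pop() == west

// maze.move(dir='east') == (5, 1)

// maze.sense(dir='east') == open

// stack.push(x='east') == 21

// maze.move(dir='east') == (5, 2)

// maze.sense(dir='south') == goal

// maze.move(dir='south') == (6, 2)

Answer: (6, 2)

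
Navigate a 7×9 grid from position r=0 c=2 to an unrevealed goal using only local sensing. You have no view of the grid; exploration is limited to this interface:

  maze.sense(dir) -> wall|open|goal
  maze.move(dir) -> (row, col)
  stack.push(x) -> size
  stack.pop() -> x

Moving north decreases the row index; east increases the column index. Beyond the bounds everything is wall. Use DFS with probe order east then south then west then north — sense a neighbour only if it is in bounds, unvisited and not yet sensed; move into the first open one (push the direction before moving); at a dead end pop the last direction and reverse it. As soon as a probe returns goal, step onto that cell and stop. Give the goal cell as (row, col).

·→ maze.sense(dir: east)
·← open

·→ stack.push(x: east)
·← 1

·→ maze.move(dir: east)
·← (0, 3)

·→ maze.sense(dir: east)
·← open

·→ stack.push(x: east)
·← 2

·→ maze.move(dir: east)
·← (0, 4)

·→ maze.sense(dir: east)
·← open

·→ stack.push(x: east)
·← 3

·→ maze.move(dir: east)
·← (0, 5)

·→ maze.sense(dir: east)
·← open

·→ stack.push(x: east)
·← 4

·→ maze.move(dir: east)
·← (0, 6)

·→ maze.sense(dir: east)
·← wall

·→ maze.sense(dir: south)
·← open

·→ stack.push(x: south)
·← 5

·→ maze.move(dir: south)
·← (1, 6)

·→ maze.sense(dir: east)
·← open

·→ stack.push(x: east)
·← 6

·→ maze.move(dir: east)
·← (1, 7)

·→ maze.sense(dir: east)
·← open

·→ stack.push(x: east)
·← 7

·→ maze.move(dir: east)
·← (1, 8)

·→ maze.sense(dir: south)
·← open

·→ stack.push(x: south)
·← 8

·→ maze.move(dir: south)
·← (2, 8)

·→ maze.sense(dir: south)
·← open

·→ stack.push(x: south)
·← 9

·→ maze.move(dir: south)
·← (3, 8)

·→ maze.sense(dir: south)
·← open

·→ stack.push(x: south)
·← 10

·→ maze.move(dir: south)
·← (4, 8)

·→ maze.sense(dir: south)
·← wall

·→ maze.sense(dir: west)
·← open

·→ stack.push(x: west)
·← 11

·→ maze.move(dir: west)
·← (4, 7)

·→ maze.sense(dir: south)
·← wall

·→ maze.sense(dir: west)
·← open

·→ stack.push(x: west)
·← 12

·→ maze.move(dir: west)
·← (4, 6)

·→ maze.sense(dir: south)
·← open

·→ stack.push(x: south)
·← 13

·→ maze.move(dir: south)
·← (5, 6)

·→ maze.sense(dir: south)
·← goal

·→ maze.move(dir: south)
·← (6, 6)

Answer: (6, 6)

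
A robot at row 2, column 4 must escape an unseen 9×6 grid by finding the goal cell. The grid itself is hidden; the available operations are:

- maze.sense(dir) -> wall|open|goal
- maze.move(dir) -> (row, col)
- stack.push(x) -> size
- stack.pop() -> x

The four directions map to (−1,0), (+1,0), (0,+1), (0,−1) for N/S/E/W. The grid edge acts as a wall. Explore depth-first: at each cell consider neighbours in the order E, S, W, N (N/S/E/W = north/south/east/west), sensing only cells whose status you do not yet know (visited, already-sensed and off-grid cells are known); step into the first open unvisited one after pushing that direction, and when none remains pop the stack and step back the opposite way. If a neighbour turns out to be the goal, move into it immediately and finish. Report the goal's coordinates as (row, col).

// 1. maze.sense(dir→east) : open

// 2. stack.push(x→east) : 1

// 3. maze.move(dir→east) : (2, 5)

// 4. maze.sense(dir→south) : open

// 5. stack.push(x→south) : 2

// 6. maze.move(dir→south) : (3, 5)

// 7. maze.sense(dir→south) : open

// 8. stack.push(x→south) : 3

// 9. maze.move(dir→south) : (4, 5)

// 10. maze.sense(dir→south) : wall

// 11. maze.sense(dir→west) : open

// 12. stack.push(x→west) : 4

// 13. maze.move(dir→west) : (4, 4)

// 14. maze.sense(dir→south) : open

// 15. stack.push(x→south) : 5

// 16. maze.move(dir→south) : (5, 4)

// 17. maze.sense(dir→south) : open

// 18. stack.push(x→south) : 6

// 19. maze.move(dir→south) : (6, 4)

// 20. maze.sense(dir→east) : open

// 21. stack.push(x→east) : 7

// 22. maze.move(dir→east) : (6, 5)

// 23. maze.sense(dir→south) : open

// 24. stack.push(x→south) : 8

// 25. maze.move(dir→south) : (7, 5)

// 26. maze.sense(dir→south) : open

// 27. stack.push(x→south) : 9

// 28. maze.move(dir→south) : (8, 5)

// 29. maze.sense(dir→west) : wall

// 30. stack.pop() : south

// 31. maze.move(dir→north) : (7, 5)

// 32. maze.sense(dir→west) : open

// 33. stack.push(x→west) : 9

// 34. maze.move(dir→west) : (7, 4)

// 35. maze.sense(dir→west) : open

// 36. stack.push(x→west) : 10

// 37. maze.move(dir→west) : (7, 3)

// 38. maze.sense(dir→south) : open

// 39. stack.push(x→south) : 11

// 40. maze.move(dir→south) : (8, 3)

// 41. maze.sense(dir→west) : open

// 42. stack.push(x→west) : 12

// 43. maze.move(dir→west) : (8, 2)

// 44. maze.sense(dir→west) : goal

// 45. maze.move(dir→west) : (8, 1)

Answer: (8, 1)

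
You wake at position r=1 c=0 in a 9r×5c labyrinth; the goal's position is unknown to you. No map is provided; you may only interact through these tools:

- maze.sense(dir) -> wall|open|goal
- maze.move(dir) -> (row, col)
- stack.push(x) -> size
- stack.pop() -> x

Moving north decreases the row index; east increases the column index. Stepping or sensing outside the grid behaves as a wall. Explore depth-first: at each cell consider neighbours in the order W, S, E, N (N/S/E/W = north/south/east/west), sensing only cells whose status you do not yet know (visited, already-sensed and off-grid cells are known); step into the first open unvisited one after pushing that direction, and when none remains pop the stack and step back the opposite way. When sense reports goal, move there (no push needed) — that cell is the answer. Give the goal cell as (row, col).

! 1. maze.sense(south) -> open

! 2. stack.push(south) -> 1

! 3. maze.move(south) -> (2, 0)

! 4. maze.sense(south) -> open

! 5. stack.push(south) -> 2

! 6. maze.move(south) -> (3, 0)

! 7. maze.sense(south) -> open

! 8. stack.push(south) -> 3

! 9. maze.move(south) -> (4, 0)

! 10. maze.sense(south) -> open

! 11. stack.push(south) -> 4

! 12. maze.move(south) -> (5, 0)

! 13. maze.sense(south) -> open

! 14. stack.push(south) -> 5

! 15. maze.move(south) -> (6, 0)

! 16. maze.sense(south) -> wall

! 17. maze.sense(east) -> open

! 18. stack.push(east) -> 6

! 19. maze.move(east) -> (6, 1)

! 20. maze.sense(south) -> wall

! 21. maze.sense(east) -> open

! 22. stack.push(east) -> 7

! 23. maze.move(east) -> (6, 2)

! 24. maze.sense(south) -> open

! 25. stack.push(south) -> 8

! 26. maze.move(south) -> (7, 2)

! 27. maze.sense(south) -> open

! 28. stack.push(south) -> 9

! 29. maze.move(south) -> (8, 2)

! 30. maze.sense(west) -> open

! 31. stack.push(west) -> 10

! 32. maze.move(west) -> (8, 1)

! 33. maze.sense(west) -> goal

! 34. maze.move(west) -> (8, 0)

Answer: (8, 0)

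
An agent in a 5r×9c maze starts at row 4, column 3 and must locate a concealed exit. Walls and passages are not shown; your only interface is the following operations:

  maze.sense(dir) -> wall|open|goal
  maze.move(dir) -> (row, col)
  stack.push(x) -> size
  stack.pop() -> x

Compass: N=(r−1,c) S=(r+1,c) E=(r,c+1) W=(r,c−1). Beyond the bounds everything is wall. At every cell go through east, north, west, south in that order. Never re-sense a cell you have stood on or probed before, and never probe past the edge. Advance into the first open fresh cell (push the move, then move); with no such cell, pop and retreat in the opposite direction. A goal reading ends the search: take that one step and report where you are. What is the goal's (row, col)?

# maze.sense(east) -> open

# stack.push(east) -> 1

# maze.move(east) -> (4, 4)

# maze.sense(east) -> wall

# maze.sense(north) -> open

# stack.push(north) -> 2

# maze.move(north) -> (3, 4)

# maze.sense(east) -> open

# stack.push(east) -> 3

# maze.move(east) -> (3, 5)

# maze.sense(east) -> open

# stack.push(east) -> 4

# maze.move(east) -> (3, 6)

# maze.sense(east) -> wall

# maze.sense(north) -> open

# stack.push(north) -> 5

# maze.move(north) -> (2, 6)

# maze.sense(east) -> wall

# maze.sense(north) -> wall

# maze.sense(west) -> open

# stack.push(west) -> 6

# maze.move(west) -> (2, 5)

# maze.sense(north) -> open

# stack.push(north) -> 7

# maze.move(north) -> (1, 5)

# maze.sense(north) -> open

# stack.push(north) -> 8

# maze.move(north) -> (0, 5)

# maze.sense(east) -> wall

# maze.sense(west) -> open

# stack.push(west) -> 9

# maze.move(west) -> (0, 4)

# maze.sense(west) -> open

# stack.push(west) -> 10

# maze.move(west) -> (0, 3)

# maze.sense(west) -> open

# stack.push(west) -> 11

# maze.move(west) -> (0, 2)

# maze.sense(west) -> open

# stack.push(west) -> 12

# maze.move(west) -> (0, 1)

# maze.sense(west) -> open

# stack.push(west) -> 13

# maze.move(west) -> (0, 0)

# maze.sense(south) -> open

# stack.push(south) -> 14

# maze.move(south) -> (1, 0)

# maze.sense(east) -> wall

# maze.sense(south) -> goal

# maze.move(south) -> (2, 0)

Answer: (2, 0)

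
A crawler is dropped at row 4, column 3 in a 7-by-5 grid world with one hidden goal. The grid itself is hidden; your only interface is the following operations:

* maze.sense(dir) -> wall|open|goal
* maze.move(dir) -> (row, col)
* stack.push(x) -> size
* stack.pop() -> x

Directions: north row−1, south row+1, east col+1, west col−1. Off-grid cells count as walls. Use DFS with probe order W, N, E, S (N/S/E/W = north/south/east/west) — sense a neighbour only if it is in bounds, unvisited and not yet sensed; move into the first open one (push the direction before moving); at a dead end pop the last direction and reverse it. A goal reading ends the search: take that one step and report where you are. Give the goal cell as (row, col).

> maze.sense dir: west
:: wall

> maze.sense dir: north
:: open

> stack.push x: north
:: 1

> maze.move dir: north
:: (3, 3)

> maze.sense dir: west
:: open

> stack.push x: west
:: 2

> maze.move dir: west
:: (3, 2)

> maze.sense dir: west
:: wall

> maze.sense dir: north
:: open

> stack.push x: north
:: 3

> maze.move dir: north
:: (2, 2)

> maze.sense dir: west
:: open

> stack.push x: west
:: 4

> maze.move dir: west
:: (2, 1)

> maze.sense dir: west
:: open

> stack.push x: west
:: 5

> maze.move dir: west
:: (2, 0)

> maze.sense dir: north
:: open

> stack.push x: north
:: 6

> maze.move dir: north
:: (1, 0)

> maze.sense dir: north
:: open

> stack.push x: north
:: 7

> maze.move dir: north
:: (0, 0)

> maze.sense dir: east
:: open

> stack.push x: east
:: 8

> maze.move dir: east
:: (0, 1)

> maze.sense dir: east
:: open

> stack.push x: east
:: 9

> maze.move dir: east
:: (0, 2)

> maze.sense dir: east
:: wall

> maze.sense dir: south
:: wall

> stack.pop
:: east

> maze.move dir: west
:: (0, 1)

> maze.sense dir: south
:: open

> stack.push x: south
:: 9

> maze.move dir: south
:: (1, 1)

> stack.pop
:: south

> maze.move dir: north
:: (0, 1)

> stack.pop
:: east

> maze.move dir: west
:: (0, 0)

> stack.pop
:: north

> maze.move dir: south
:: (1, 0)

> stack.pop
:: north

> maze.move dir: south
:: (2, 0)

> maze.sense dir: south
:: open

> stack.push x: south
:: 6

> maze.move dir: south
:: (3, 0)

> maze.sense dir: south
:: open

> stack.push x: south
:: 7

> maze.move dir: south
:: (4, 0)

> maze.sense dir: east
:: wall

> maze.sense dir: south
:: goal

> maze.move dir: south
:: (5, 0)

Answer: (5, 0)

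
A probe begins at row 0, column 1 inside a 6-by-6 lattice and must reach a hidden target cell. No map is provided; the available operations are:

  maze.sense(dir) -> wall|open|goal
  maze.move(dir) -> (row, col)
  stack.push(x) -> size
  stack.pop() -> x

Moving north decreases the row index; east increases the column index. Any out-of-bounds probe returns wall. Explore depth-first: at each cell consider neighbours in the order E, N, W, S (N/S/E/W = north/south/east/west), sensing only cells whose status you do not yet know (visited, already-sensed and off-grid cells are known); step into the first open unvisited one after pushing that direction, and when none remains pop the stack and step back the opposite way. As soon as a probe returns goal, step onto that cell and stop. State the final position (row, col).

Do: maze.sense[dir='east']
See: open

Do: stack.push[x='east']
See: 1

Do: maze.move[dir='east']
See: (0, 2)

Do: maze.sense[dir='east']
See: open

Do: stack.push[x='east']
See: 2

Do: maze.move[dir='east']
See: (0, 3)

Do: maze.sense[dir='east']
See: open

Do: stack.push[x='east']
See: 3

Do: maze.move[dir='east']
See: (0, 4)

Do: maze.sense[dir='east']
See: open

Do: stack.push[x='east']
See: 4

Do: maze.move[dir='east']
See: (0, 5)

Do: maze.sense[dir='south']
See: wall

Do: stack.pop[]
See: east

Do: maze.move[dir='west']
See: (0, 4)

Do: maze.sense[dir='south']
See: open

Do: stack.push[x='south']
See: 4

Do: maze.move[dir='south']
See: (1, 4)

Do: maze.sense[dir='west']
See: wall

Do: maze.sense[dir='south']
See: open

Do: stack.push[x='south']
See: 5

Do: maze.move[dir='south']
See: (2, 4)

Do: maze.sense[dir='east']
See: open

Do: stack.push[x='east']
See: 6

Do: maze.move[dir='east']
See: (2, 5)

Do: maze.sense[dir='south']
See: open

Do: stack.push[x='south']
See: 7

Do: maze.move[dir='south']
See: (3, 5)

Do: maze.sense[dir='west']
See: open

Do: stack.push[x='west']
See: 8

Do: maze.move[dir='west']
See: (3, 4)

Do: maze.sense[dir='west']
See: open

Do: stack.push[x='west']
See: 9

Do: maze.move[dir='west']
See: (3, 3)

Do: maze.sense[dir='north']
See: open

Do: stack.push[x='north']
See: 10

Do: maze.move[dir='north']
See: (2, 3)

Do: maze.sense[dir='west']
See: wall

Do: stack.pop[]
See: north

Do: maze.move[dir='south']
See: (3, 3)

Do: maze.sense[dir='west']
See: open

Do: stack.push[x='west']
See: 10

Do: maze.move[dir='west']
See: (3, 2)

Do: maze.sense[dir='west']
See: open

Do: stack.push[x='west']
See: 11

Do: maze.move[dir='west']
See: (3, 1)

Do: maze.sense[dir='north']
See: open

Do: stack.push[x='north']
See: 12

Do: maze.move[dir='north']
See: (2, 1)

Do: maze.sense[dir='north']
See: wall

Do: maze.sense[dir='west']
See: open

Do: stack.push[x='west']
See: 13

Do: maze.move[dir='west']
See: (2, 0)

Do: maze.sense[dir='north']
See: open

Do: stack.push[x='north']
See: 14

Do: maze.move[dir='north']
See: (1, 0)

Do: maze.sense[dir='north']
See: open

Do: stack.push[x='north']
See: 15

Do: maze.move[dir='north']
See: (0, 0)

Do: stack.pop[]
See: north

Do: maze.move[dir='south']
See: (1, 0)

Do: stack.pop[]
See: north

Do: maze.move[dir='south']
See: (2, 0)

Do: maze.sense[dir='south']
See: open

Do: stack.push[x='south']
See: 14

Do: maze.move[dir='south']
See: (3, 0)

Do: maze.sense[dir='south']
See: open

Do: stack.push[x='south']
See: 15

Do: maze.move[dir='south']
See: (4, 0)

Do: maze.sense[dir='east']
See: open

Do: stack.push[x='east']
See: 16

Do: maze.move[dir='east']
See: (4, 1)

Do: maze.sense[dir='east']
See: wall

Do: maze.sense[dir='south']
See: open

Do: stack.push[x='south']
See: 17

Do: maze.move[dir='south']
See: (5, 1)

Do: maze.sense[dir='east']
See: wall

Do: maze.sense[dir='west']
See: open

Do: stack.push[x='west']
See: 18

Do: maze.move[dir='west']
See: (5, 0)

Do: stack.pop[]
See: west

Do: maze.move[dir='east']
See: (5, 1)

Do: stack.pop[]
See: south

Do: maze.move[dir='north']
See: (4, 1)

Do: stack.pop[]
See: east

Do: maze.move[dir='west']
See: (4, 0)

Do: stack.pop[]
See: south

Do: maze.move[dir='north']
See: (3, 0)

Do: stack.pop[]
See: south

Do: maze.move[dir='north']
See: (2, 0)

Do: stack.pop[]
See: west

Do: maze.move[dir='east']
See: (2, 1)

Do: stack.pop[]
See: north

Do: maze.move[dir='south']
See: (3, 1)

Do: stack.pop[]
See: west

Do: maze.move[dir='east']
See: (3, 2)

Do: stack.pop[]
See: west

Do: maze.move[dir='east']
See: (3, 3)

Do: maze.sense[dir='south']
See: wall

Do: stack.pop[]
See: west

Do: maze.move[dir='east']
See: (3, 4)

Do: maze.sense[dir='south']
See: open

Do: stack.push[x='south']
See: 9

Do: maze.move[dir='south']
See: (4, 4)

Do: maze.sense[dir='east']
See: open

Do: stack.push[x='east']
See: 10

Do: maze.move[dir='east']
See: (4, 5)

Do: maze.sense[dir='south']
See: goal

Do: maze.move[dir='south']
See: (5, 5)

Answer: (5, 5)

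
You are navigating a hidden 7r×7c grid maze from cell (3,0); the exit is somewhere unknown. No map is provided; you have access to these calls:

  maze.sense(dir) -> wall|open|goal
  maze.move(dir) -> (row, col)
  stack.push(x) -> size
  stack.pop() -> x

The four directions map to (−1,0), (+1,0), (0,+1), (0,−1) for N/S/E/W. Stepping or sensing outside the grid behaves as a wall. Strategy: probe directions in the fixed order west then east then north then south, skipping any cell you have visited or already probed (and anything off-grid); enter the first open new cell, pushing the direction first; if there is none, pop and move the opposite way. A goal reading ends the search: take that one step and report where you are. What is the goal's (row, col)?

! 1. maze.sense(dir→east) => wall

! 2. maze.sense(dir→north) => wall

! 3. maze.sense(dir→south) => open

! 4. stack.push(x→south) => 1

! 5. maze.move(dir→south) => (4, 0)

! 6. maze.sense(dir→east) => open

! 7. stack.push(x→east) => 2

! 8. maze.move(dir→east) => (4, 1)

! 9. maze.sense(dir→east) => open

! 10. stack.push(x→east) => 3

! 11. maze.move(dir→east) => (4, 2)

! 12. maze.sense(dir→east) => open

! 13. stack.push(x→east) => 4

! 14. maze.move(dir→east) => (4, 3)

! 15. maze.sense(dir→east) => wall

! 16. maze.sense(dir→north) => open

! 17. stack.push(x→north) => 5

! 18. maze.move(dir→north) => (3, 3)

! 19. maze.sense(dir→west) => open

! 20. stack.push(x→west) => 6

! 21. maze.move(dir→west) => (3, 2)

! 22. maze.sense(dir→north) => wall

! 23. stack.pop() => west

! 24. maze.move(dir→east) => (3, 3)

! 25. maze.sense(dir→east) => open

! 26. stack.push(x→east) => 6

! 27. maze.move(dir→east) => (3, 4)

! 28. maze.sense(dir→east) => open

! 29. stack.push(x→east) => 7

! 30. maze.move(dir→east) => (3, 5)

! 31. maze.sense(dir→east) => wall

! 32. maze.sense(dir→north) => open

! 33. stack.push(x→north) => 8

! 34. maze.move(dir→north) => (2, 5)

! 35. maze.sense(dir→west) => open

! 36. stack.push(x→west) => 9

! 37. maze.move(dir→west) => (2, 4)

! 38. maze.sense(dir→west) => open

! 39. stack.push(x→west) => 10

! 40. maze.move(dir→west) => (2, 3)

! 41. maze.sense(dir→north) => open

! 42. stack.push(x→north) => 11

! 43. maze.move(dir→north) => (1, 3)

! 44. maze.sense(dir→west) => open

! 45. stack.push(x→west) => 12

! 46. maze.move(dir→west) => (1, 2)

! 47. maze.sense(dir→west) => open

! 48. stack.push(x→west) => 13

! 49. maze.move(dir→west) => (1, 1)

! 50. maze.sense(dir→west) => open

! 51. stack.push(x→west) => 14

! 52. maze.move(dir→west) => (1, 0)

! 53. maze.sense(dir→north) => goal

! 54. maze.move(dir→north) => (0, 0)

Answer: (0, 0)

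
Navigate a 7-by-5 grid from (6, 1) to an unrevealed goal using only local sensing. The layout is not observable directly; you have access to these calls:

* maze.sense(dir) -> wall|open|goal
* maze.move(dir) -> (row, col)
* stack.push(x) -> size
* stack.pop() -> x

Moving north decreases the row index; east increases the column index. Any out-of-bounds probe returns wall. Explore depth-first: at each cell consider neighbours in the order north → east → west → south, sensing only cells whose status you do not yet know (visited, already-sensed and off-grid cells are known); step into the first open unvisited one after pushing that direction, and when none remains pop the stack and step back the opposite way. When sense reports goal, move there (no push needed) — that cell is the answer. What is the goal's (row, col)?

→ sense(north)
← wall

→ sense(east)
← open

→ push(east)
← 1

→ move(east)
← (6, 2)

→ sense(north)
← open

→ push(north)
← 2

→ move(north)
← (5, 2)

→ sense(north)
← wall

→ sense(east)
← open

→ push(east)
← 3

→ move(east)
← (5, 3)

→ sense(north)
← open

→ push(north)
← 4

→ move(north)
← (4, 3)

→ sense(north)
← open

→ push(north)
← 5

→ move(north)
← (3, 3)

→ sense(north)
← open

→ push(north)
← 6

→ move(north)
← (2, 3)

→ sense(north)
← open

→ push(north)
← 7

→ move(north)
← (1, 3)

→ sense(north)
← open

→ push(north)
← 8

→ move(north)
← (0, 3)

→ sense(east)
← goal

→ move(east)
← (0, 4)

Answer: (0, 4)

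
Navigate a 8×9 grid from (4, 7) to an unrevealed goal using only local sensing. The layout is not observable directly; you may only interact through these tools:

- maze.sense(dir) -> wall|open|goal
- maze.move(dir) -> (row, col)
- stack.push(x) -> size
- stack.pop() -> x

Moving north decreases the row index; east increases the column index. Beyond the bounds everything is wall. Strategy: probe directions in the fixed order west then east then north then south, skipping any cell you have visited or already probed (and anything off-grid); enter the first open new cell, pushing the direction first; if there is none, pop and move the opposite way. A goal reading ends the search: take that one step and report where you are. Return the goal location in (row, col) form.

# maze.sense(dir=west) ~> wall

# maze.sense(dir=east) ~> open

# stack.push(x=east) ~> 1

# maze.move(dir=east) ~> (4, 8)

# maze.sense(dir=north) ~> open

# stack.push(x=north) ~> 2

# maze.move(dir=north) ~> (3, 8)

# maze.sense(dir=west) ~> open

# stack.push(x=west) ~> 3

# maze.move(dir=west) ~> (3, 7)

# maze.sense(dir=west) ~> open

# stack.push(x=west) ~> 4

# maze.move(dir=west) ~> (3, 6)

# maze.sense(dir=west) ~> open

# stack.push(x=west) ~> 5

# maze.move(dir=west) ~> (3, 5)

# maze.sense(dir=west) ~> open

# stack.push(x=west) ~> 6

# maze.move(dir=west) ~> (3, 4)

# maze.sense(dir=west) ~> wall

# maze.sense(dir=north) ~> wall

# maze.sense(dir=south) ~> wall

# stack.pop() ~> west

# maze.move(dir=east) ~> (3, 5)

# maze.sense(dir=north) ~> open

# stack.push(x=north) ~> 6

# maze.move(dir=north) ~> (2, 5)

# maze.sense(dir=east) ~> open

# stack.push(x=east) ~> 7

# maze.move(dir=east) ~> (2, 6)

# maze.sense(dir=east) ~> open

# stack.push(x=east) ~> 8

# maze.move(dir=east) ~> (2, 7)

# maze.sense(dir=east) ~> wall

# maze.sense(dir=north) ~> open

# stack.push(x=north) ~> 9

# maze.move(dir=north) ~> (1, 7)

# maze.sense(dir=west) ~> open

# stack.push(x=west) ~> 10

# maze.move(dir=west) ~> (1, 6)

# maze.sense(dir=west) ~> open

# stack.push(x=west) ~> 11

# maze.move(dir=west) ~> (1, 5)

# maze.sense(dir=west) ~> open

# stack.push(x=west) ~> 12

# maze.move(dir=west) ~> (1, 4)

# maze.sense(dir=west) ~> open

# stack.push(x=west) ~> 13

# maze.move(dir=west) ~> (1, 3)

# maze.sense(dir=west) ~> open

# stack.push(x=west) ~> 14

# maze.move(dir=west) ~> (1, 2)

# maze.sense(dir=west) ~> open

# stack.push(x=west) ~> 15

# maze.move(dir=west) ~> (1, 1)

# maze.sense(dir=west) ~> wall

# maze.sense(dir=north) ~> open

# stack.push(x=north) ~> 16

# maze.move(dir=north) ~> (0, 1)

# maze.sense(dir=west) ~> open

# stack.push(x=west) ~> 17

# maze.move(dir=west) ~> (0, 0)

# stack.pop() ~> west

# maze.move(dir=east) ~> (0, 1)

# maze.sense(dir=east) ~> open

# stack.push(x=east) ~> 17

# maze.move(dir=east) ~> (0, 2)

# maze.sense(dir=east) ~> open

# stack.push(x=east) ~> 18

# maze.move(dir=east) ~> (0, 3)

# maze.sense(dir=east) ~> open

# stack.push(x=east) ~> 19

# maze.move(dir=east) ~> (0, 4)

# maze.sense(dir=east) ~> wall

# stack.pop() ~> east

# maze.move(dir=west) ~> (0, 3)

# stack.pop() ~> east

# maze.move(dir=west) ~> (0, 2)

# stack.pop() ~> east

# maze.move(dir=west) ~> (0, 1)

# stack.pop() ~> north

# maze.move(dir=south) ~> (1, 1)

# maze.sense(dir=south) ~> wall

# stack.pop() ~> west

# maze.move(dir=east) ~> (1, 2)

# maze.sense(dir=south) ~> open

# stack.push(x=south) ~> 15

# maze.move(dir=south) ~> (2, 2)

# maze.sense(dir=east) ~> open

# stack.push(x=east) ~> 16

# maze.move(dir=east) ~> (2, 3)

# stack.pop() ~> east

# maze.move(dir=west) ~> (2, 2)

# maze.sense(dir=south) ~> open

# stack.push(x=south) ~> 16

# maze.move(dir=south) ~> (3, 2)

# maze.sense(dir=west) ~> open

# stack.push(x=west) ~> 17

# maze.move(dir=west) ~> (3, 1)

# maze.sense(dir=west) ~> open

# stack.push(x=west) ~> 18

# maze.move(dir=west) ~> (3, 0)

# maze.sense(dir=north) ~> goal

# maze.move(dir=north) ~> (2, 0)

Answer: (2, 0)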